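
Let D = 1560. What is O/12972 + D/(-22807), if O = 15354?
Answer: 54990393/49308734 ≈ 1.1152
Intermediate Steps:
O/12972 + D/(-22807) = 15354/12972 + 1560/(-22807) = 15354*(1/12972) + 1560*(-1/22807) = 2559/2162 - 1560/22807 = 54990393/49308734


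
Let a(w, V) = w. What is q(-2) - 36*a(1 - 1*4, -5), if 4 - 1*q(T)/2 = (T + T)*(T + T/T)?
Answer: 108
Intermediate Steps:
q(T) = 8 - 4*T*(1 + T) (q(T) = 8 - 2*(T + T)*(T + T/T) = 8 - 2*2*T*(T + 1) = 8 - 2*2*T*(1 + T) = 8 - 4*T*(1 + T))
q(-2) - 36*a(1 - 1*4, -5) = (8 - 4*(-2) - 4*(-2)**2) - 36*(1 - 1*4) = (8 + 8 - 4*4) - 36*(1 - 4) = (8 + 8 - 16) - 36*(-3) = 0 + 108 = 108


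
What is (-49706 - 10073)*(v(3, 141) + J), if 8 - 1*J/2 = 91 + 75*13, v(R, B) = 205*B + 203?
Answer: -1613554768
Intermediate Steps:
v(R, B) = 203 + 205*B
J = -2116 (J = 16 - 2*(91 + 75*13) = 16 - 2*(91 + 975) = 16 - 2*1066 = 16 - 2132 = -2116)
(-49706 - 10073)*(v(3, 141) + J) = (-49706 - 10073)*((203 + 205*141) - 2116) = -59779*((203 + 28905) - 2116) = -59779*(29108 - 2116) = -59779*26992 = -1613554768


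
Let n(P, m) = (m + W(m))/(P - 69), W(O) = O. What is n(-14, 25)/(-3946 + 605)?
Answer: 50/277303 ≈ 0.00018031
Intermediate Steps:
n(P, m) = 2*m/(-69 + P) (n(P, m) = (m + m)/(P - 69) = (2*m)/(-69 + P) = 2*m/(-69 + P))
n(-14, 25)/(-3946 + 605) = (2*25/(-69 - 14))/(-3946 + 605) = (2*25/(-83))/(-3341) = (2*25*(-1/83))*(-1/3341) = -50/83*(-1/3341) = 50/277303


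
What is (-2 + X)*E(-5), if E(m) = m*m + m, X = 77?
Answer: 1500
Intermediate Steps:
E(m) = m + m² (E(m) = m² + m = m + m²)
(-2 + X)*E(-5) = (-2 + 77)*(-5*(1 - 5)) = 75*(-5*(-4)) = 75*20 = 1500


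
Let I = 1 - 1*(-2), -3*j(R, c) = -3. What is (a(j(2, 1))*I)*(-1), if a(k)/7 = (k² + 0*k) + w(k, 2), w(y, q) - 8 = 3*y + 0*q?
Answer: -252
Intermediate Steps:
w(y, q) = 8 + 3*y (w(y, q) = 8 + (3*y + 0*q) = 8 + (3*y + 0) = 8 + 3*y)
j(R, c) = 1 (j(R, c) = -⅓*(-3) = 1)
a(k) = 56 + 7*k² + 21*k (a(k) = 7*((k² + 0*k) + (8 + 3*k)) = 7*((k² + 0) + (8 + 3*k)) = 7*(k² + (8 + 3*k)) = 7*(8 + k² + 3*k) = 56 + 7*k² + 21*k)
I = 3 (I = 1 + 2 = 3)
(a(j(2, 1))*I)*(-1) = ((56 + 7*1² + 21*1)*3)*(-1) = ((56 + 7*1 + 21)*3)*(-1) = ((56 + 7 + 21)*3)*(-1) = (84*3)*(-1) = 252*(-1) = -252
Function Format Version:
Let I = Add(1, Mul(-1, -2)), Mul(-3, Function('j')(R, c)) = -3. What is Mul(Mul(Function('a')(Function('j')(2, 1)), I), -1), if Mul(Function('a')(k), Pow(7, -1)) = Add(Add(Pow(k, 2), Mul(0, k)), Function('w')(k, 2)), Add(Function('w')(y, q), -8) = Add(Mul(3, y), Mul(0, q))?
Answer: -252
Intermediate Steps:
Function('w')(y, q) = Add(8, Mul(3, y)) (Function('w')(y, q) = Add(8, Add(Mul(3, y), Mul(0, q))) = Add(8, Add(Mul(3, y), 0)) = Add(8, Mul(3, y)))
Function('j')(R, c) = 1 (Function('j')(R, c) = Mul(Rational(-1, 3), -3) = 1)
Function('a')(k) = Add(56, Mul(7, Pow(k, 2)), Mul(21, k)) (Function('a')(k) = Mul(7, Add(Add(Pow(k, 2), Mul(0, k)), Add(8, Mul(3, k)))) = Mul(7, Add(Add(Pow(k, 2), 0), Add(8, Mul(3, k)))) = Mul(7, Add(Pow(k, 2), Add(8, Mul(3, k)))) = Mul(7, Add(8, Pow(k, 2), Mul(3, k))) = Add(56, Mul(7, Pow(k, 2)), Mul(21, k)))
I = 3 (I = Add(1, 2) = 3)
Mul(Mul(Function('a')(Function('j')(2, 1)), I), -1) = Mul(Mul(Add(56, Mul(7, Pow(1, 2)), Mul(21, 1)), 3), -1) = Mul(Mul(Add(56, Mul(7, 1), 21), 3), -1) = Mul(Mul(Add(56, 7, 21), 3), -1) = Mul(Mul(84, 3), -1) = Mul(252, -1) = -252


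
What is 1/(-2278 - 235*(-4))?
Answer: -1/1338 ≈ -0.00074738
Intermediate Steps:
1/(-2278 - 235*(-4)) = 1/(-2278 + 940) = 1/(-1338) = -1/1338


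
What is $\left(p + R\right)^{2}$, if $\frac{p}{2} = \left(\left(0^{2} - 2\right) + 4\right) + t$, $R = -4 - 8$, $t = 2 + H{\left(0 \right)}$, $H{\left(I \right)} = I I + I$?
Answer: $16$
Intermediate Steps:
$H{\left(I \right)} = I + I^{2}$ ($H{\left(I \right)} = I^{2} + I = I + I^{2}$)
$t = 2$ ($t = 2 + 0 \left(1 + 0\right) = 2 + 0 \cdot 1 = 2 + 0 = 2$)
$R = -12$ ($R = -4 - 8 = -12$)
$p = 8$ ($p = 2 \left(\left(\left(0^{2} - 2\right) + 4\right) + 2\right) = 2 \left(\left(\left(0 - 2\right) + 4\right) + 2\right) = 2 \left(\left(-2 + 4\right) + 2\right) = 2 \left(2 + 2\right) = 2 \cdot 4 = 8$)
$\left(p + R\right)^{2} = \left(8 - 12\right)^{2} = \left(-4\right)^{2} = 16$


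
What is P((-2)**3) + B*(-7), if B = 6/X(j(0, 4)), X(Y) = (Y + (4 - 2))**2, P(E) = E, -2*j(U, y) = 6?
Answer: -50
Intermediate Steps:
j(U, y) = -3 (j(U, y) = -1/2*6 = -3)
X(Y) = (2 + Y)**2 (X(Y) = (Y + 2)**2 = (2 + Y)**2)
B = 6 (B = 6/((2 - 3)**2) = 6/((-1)**2) = 6/1 = 6*1 = 6)
P((-2)**3) + B*(-7) = (-2)**3 + 6*(-7) = -8 - 42 = -50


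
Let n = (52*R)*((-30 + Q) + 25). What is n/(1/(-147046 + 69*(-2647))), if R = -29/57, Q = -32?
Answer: -18395327444/57 ≈ -3.2272e+8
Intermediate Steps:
R = -29/57 (R = -29*1/57 = -29/57 ≈ -0.50877)
n = 55796/57 (n = (52*(-29/57))*((-30 - 32) + 25) = -1508*(-62 + 25)/57 = -1508/57*(-37) = 55796/57 ≈ 978.88)
n/(1/(-147046 + 69*(-2647))) = 55796/(57*(1/(-147046 + 69*(-2647)))) = 55796/(57*(1/(-147046 - 182643))) = 55796/(57*(1/(-329689))) = 55796/(57*(-1/329689)) = (55796/57)*(-329689) = -18395327444/57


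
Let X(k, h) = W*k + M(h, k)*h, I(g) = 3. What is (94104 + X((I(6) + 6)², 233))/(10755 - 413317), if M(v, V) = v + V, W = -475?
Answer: -128791/402562 ≈ -0.31993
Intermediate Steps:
M(v, V) = V + v
X(k, h) = -475*k + h*(h + k) (X(k, h) = -475*k + (k + h)*h = -475*k + (h + k)*h = -475*k + h*(h + k))
(94104 + X((I(6) + 6)², 233))/(10755 - 413317) = (94104 + (-475*(3 + 6)² + 233*(233 + (3 + 6)²)))/(10755 - 413317) = (94104 + (-475*9² + 233*(233 + 9²)))/(-402562) = (94104 + (-475*81 + 233*(233 + 81)))*(-1/402562) = (94104 + (-38475 + 233*314))*(-1/402562) = (94104 + (-38475 + 73162))*(-1/402562) = (94104 + 34687)*(-1/402562) = 128791*(-1/402562) = -128791/402562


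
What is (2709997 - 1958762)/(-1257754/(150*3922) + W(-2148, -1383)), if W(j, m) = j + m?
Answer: -220975775250/1039272527 ≈ -212.63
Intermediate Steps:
(2709997 - 1958762)/(-1257754/(150*3922) + W(-2148, -1383)) = (2709997 - 1958762)/(-1257754/(150*3922) + (-2148 - 1383)) = 751235/(-1257754/588300 - 3531) = 751235/(-1257754*1/588300 - 3531) = 751235/(-628877/294150 - 3531) = 751235/(-1039272527/294150) = 751235*(-294150/1039272527) = -220975775250/1039272527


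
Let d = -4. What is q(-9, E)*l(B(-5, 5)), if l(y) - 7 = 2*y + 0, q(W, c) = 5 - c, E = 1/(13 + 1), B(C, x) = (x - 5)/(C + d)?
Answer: 69/2 ≈ 34.500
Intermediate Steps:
B(C, x) = (-5 + x)/(-4 + C) (B(C, x) = (x - 5)/(C - 4) = (-5 + x)/(-4 + C))
E = 1/14 ≈ 0.071429
l(y) = 7 + 2*y (l(y) = 7 + (2*y + 0) = 7 + 2*y)
q(-9, E)*l(B(-5, 5)) = (5 - 1*1/14)*(7 + 2*((-5 + 5)/(-4 - 5))) = (5 - 1/14)*(7 + 2*(0/(-9))) = 69*(7 + 2*(-⅑*0))/14 = 69*(7 + 2*0)/14 = 69*(7 + 0)/14 = (69/14)*7 = 69/2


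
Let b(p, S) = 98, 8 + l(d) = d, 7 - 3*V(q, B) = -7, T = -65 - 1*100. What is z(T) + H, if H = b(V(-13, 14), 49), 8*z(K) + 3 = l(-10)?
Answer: 763/8 ≈ 95.375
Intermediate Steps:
T = -165 (T = -65 - 100 = -165)
V(q, B) = 14/3 (V(q, B) = 7/3 - 1/3*(-7) = 7/3 + 7/3 = 14/3)
l(d) = -8 + d
z(K) = -21/8 (z(K) = -3/8 + (-8 - 10)/8 = -3/8 + (1/8)*(-18) = -3/8 - 9/4 = -21/8)
H = 98
z(T) + H = -21/8 + 98 = 763/8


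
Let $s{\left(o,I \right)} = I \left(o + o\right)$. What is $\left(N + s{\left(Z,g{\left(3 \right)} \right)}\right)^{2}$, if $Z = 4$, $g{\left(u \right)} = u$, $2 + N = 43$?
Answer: $4225$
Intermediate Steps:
$N = 41$ ($N = -2 + 43 = 41$)
$s{\left(o,I \right)} = 2 I o$ ($s{\left(o,I \right)} = I 2 o = 2 I o$)
$\left(N + s{\left(Z,g{\left(3 \right)} \right)}\right)^{2} = \left(41 + 2 \cdot 3 \cdot 4\right)^{2} = \left(41 + 24\right)^{2} = 65^{2} = 4225$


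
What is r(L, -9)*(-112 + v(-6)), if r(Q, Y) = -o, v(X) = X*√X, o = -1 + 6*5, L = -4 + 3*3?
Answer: 3248 + 174*I*√6 ≈ 3248.0 + 426.21*I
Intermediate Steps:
L = 5 (L = -4 + 9 = 5)
o = 29 (o = -1 + 30 = 29)
v(X) = X^(3/2)
r(Q, Y) = -29 (r(Q, Y) = -1*29 = -29)
r(L, -9)*(-112 + v(-6)) = -29*(-112 + (-6)^(3/2)) = -29*(-112 - 6*I*√6) = 3248 + 174*I*√6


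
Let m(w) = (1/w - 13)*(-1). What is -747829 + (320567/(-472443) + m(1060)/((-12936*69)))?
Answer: -1614866899437134351/2159404668960 ≈ -7.4783e+5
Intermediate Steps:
m(w) = 13 - 1/w (m(w) = (-13 + 1/w)*(-1) = 13 - 1/w)
-747829 + (320567/(-472443) + m(1060)/((-12936*69))) = -747829 + (320567/(-472443) + (13 - 1/1060)/((-12936*69))) = -747829 + (320567*(-1/472443) + (13 - 1*1/1060)/(-892584)) = -747829 + (-320567/472443 + (13 - 1/1060)*(-1/892584)) = -747829 + (-320567/472443 + (13779/1060)*(-1/892584)) = -747829 + (-320567/472443 - 1531/105126560) = -747829 - 1465253446511/2159404668960 = -1614866899437134351/2159404668960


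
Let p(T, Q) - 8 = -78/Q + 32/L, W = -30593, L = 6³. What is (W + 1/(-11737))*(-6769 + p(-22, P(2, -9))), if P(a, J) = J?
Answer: 21820566762326/105633 ≈ 2.0657e+8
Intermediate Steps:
L = 216
p(T, Q) = 220/27 - 78/Q (p(T, Q) = 8 + (-78/Q + 32/216) = 8 + (-78/Q + 32*(1/216)) = 8 + (-78/Q + 4/27) = 8 + (4/27 - 78/Q) = 220/27 - 78/Q)
(W + 1/(-11737))*(-6769 + p(-22, P(2, -9))) = (-30593 + 1/(-11737))*(-6769 + (220/27 - 78/(-9))) = (-30593 - 1/11737)*(-6769 + (220/27 - 78*(-⅑))) = -359070042*(-6769 + (220/27 + 26/3))/11737 = -359070042*(-6769 + 454/27)/11737 = -359070042/11737*(-182309/27) = 21820566762326/105633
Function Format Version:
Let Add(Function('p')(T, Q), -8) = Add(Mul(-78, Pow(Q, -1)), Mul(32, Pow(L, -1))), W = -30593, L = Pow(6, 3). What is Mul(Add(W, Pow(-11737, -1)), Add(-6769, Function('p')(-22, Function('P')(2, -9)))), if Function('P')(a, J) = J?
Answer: Rational(21820566762326, 105633) ≈ 2.0657e+8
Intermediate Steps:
L = 216
Function('p')(T, Q) = Add(Rational(220, 27), Mul(-78, Pow(Q, -1))) (Function('p')(T, Q) = Add(8, Add(Mul(-78, Pow(Q, -1)), Mul(32, Pow(216, -1)))) = Add(8, Add(Mul(-78, Pow(Q, -1)), Mul(32, Rational(1, 216)))) = Add(8, Add(Mul(-78, Pow(Q, -1)), Rational(4, 27))) = Add(8, Add(Rational(4, 27), Mul(-78, Pow(Q, -1)))) = Add(Rational(220, 27), Mul(-78, Pow(Q, -1))))
Mul(Add(W, Pow(-11737, -1)), Add(-6769, Function('p')(-22, Function('P')(2, -9)))) = Mul(Add(-30593, Pow(-11737, -1)), Add(-6769, Add(Rational(220, 27), Mul(-78, Pow(-9, -1))))) = Mul(Add(-30593, Rational(-1, 11737)), Add(-6769, Add(Rational(220, 27), Mul(-78, Rational(-1, 9))))) = Mul(Rational(-359070042, 11737), Add(-6769, Add(Rational(220, 27), Rational(26, 3)))) = Mul(Rational(-359070042, 11737), Add(-6769, Rational(454, 27))) = Mul(Rational(-359070042, 11737), Rational(-182309, 27)) = Rational(21820566762326, 105633)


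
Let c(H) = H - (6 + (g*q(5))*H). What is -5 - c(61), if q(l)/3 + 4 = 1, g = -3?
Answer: 1587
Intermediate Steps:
q(l) = -9 (q(l) = -12 + 3*1 = -12 + 3 = -9)
c(H) = -6 - 26*H (c(H) = H - (6 + (-3*(-9))*H) = H - (6 + 27*H) = H + (-6 - 27*H) = -6 - 26*H)
-5 - c(61) = -5 - (-6 - 26*61) = -5 - (-6 - 1586) = -5 - 1*(-1592) = -5 + 1592 = 1587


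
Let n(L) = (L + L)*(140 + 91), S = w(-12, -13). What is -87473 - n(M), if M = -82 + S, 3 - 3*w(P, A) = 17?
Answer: -47433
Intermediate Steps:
w(P, A) = -14/3 (w(P, A) = 1 - 1/3*17 = 1 - 17/3 = -14/3)
S = -14/3 ≈ -4.6667
M = -260/3 (M = -82 - 14/3 = -260/3 ≈ -86.667)
n(L) = 462*L (n(L) = (2*L)*231 = 462*L)
-87473 - n(M) = -87473 - 462*(-260)/3 = -87473 - 1*(-40040) = -87473 + 40040 = -47433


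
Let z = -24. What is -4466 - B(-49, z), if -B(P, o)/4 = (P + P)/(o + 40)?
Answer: -8981/2 ≈ -4490.5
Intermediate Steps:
B(P, o) = -8*P/(40 + o) (B(P, o) = -4*(P + P)/(o + 40) = -4*2*P/(40 + o) = -8*P/(40 + o))
-4466 - B(-49, z) = -4466 - (-8)*(-49)/(40 - 24) = -4466 - (-8)*(-49)/16 = -4466 - 1*49/2 = -4466 - 49/2 = -8981/2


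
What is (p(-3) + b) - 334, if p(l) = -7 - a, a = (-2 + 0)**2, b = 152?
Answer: -193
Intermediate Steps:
a = 4 (a = (-2)**2 = 4)
p(l) = -11 (p(l) = -7 - 1*4 = -7 - 4 = -11)
(p(-3) + b) - 334 = (-11 + 152) - 334 = 141 - 334 = -193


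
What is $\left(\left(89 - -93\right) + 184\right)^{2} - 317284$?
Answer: $-183328$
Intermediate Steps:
$\left(\left(89 - -93\right) + 184\right)^{2} - 317284 = \left(\left(89 + 93\right) + 184\right)^{2} - 317284 = \left(182 + 184\right)^{2} - 317284 = 366^{2} - 317284 = 133956 - 317284 = -183328$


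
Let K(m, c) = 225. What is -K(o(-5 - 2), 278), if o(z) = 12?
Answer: -225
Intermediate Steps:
-K(o(-5 - 2), 278) = -1*225 = -225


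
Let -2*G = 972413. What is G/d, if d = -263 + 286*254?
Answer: -972413/144762 ≈ -6.7173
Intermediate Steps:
G = -972413/2 (G = -1/2*972413 = -972413/2 ≈ -4.8621e+5)
d = 72381 (d = -263 + 72644 = 72381)
G/d = -972413/2/72381 = -972413/2*1/72381 = -972413/144762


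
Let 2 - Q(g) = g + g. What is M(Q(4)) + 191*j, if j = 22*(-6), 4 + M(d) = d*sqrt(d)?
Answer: -25216 - 6*I*sqrt(6) ≈ -25216.0 - 14.697*I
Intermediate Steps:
Q(g) = 2 - 2*g (Q(g) = 2 - (g + g) = 2 - 2*g)
M(d) = -4 + d**(3/2) (M(d) = -4 + d*sqrt(d) = -4 + d**(3/2))
j = -132
M(Q(4)) + 191*j = (-4 + (2 - 2*4)**(3/2)) + 191*(-132) = (-4 + (2 - 8)**(3/2)) - 25212 = (-4 + (-6)**(3/2)) - 25212 = (-4 - 6*I*sqrt(6)) - 25212 = -25216 - 6*I*sqrt(6)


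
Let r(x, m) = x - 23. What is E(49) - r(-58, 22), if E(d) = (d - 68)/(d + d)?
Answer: 7919/98 ≈ 80.806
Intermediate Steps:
r(x, m) = -23 + x
E(d) = (-68 + d)/(2*d) (E(d) = (-68 + d)/((2*d)) = (-68 + d)*(1/(2*d)) = (-68 + d)/(2*d))
E(49) - r(-58, 22) = (½)*(-68 + 49)/49 - (-23 - 58) = (½)*(1/49)*(-19) - 1*(-81) = -19/98 + 81 = 7919/98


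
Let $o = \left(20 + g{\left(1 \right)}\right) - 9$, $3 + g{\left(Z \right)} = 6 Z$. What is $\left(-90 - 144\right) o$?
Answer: $-3276$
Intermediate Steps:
$g{\left(Z \right)} = -3 + 6 Z$
$o = 14$ ($o = \left(20 + \left(-3 + 6 \cdot 1\right)\right) - 9 = \left(20 + \left(-3 + 6\right)\right) - 9 = \left(20 + 3\right) - 9 = 23 - 9 = 14$)
$\left(-90 - 144\right) o = \left(-90 - 144\right) 14 = \left(-234\right) 14 = -3276$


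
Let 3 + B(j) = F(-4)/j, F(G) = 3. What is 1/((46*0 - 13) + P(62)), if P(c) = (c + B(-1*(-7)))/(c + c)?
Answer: -217/2717 ≈ -0.079867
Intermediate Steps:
B(j) = -3 + 3/j
P(c) = (-18/7 + c)/(2*c) (P(c) = (c + (-3 + 3/((-1*(-7)))))/(c + c) = (c + (-3 + 3/7))/((2*c)) = (c + (-3 + 3*(⅐)))*(1/(2*c)) = (c + (-3 + 3/7))*(1/(2*c)) = (c - 18/7)*(1/(2*c)) = (-18/7 + c)*(1/(2*c)) = (-18/7 + c)/(2*c))
1/((46*0 - 13) + P(62)) = 1/((46*0 - 13) + (1/14)*(-18 + 7*62)/62) = 1/((0 - 13) + (1/14)*(1/62)*(-18 + 434)) = 1/(-13 + (1/14)*(1/62)*416) = 1/(-13 + 104/217) = 1/(-2717/217) = -217/2717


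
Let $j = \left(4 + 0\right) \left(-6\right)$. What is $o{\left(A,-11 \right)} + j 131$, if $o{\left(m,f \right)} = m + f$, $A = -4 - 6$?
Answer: $-3165$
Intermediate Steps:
$j = -24$ ($j = 4 \left(-6\right) = -24$)
$A = -10$ ($A = -4 - 6 = -10$)
$o{\left(m,f \right)} = f + m$
$o{\left(A,-11 \right)} + j 131 = \left(-11 - 10\right) - 3144 = -21 - 3144 = -3165$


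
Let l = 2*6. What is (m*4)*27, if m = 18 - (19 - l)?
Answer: 1188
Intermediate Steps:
l = 12
m = 11 (m = 18 - (19 - 1*12) = 18 - (19 - 12) = 18 - 1*7 = 18 - 7 = 11)
(m*4)*27 = (11*4)*27 = 44*27 = 1188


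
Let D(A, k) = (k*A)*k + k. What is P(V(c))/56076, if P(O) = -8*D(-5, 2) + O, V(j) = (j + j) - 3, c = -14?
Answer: 113/56076 ≈ 0.0020151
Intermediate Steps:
D(A, k) = k + A*k² (D(A, k) = (A*k)*k + k = A*k² + k = k + A*k²)
V(j) = -3 + 2*j (V(j) = 2*j - 3 = -3 + 2*j)
P(O) = 144 + O (P(O) = -16*(1 - 5*2) + O = -16*(1 - 10) + O = -16*(-9) + O = -8*(-18) + O = 144 + O)
P(V(c))/56076 = (144 + (-3 + 2*(-14)))/56076 = (144 + (-3 - 28))*(1/56076) = (144 - 31)*(1/56076) = 113*(1/56076) = 113/56076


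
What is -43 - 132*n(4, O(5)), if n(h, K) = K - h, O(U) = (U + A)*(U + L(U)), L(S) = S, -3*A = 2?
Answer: -5235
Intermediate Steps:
A = -⅔ (A = -⅓*2 = -⅔ ≈ -0.66667)
O(U) = 2*U*(-⅔ + U) (O(U) = (U - ⅔)*(U + U) = (-⅔ + U)*(2*U) = 2*U*(-⅔ + U))
-43 - 132*n(4, O(5)) = -43 - 132*((⅔)*5*(-2 + 3*5) - 1*4) = -43 - 132*((⅔)*5*(-2 + 15) - 4) = -43 - 132*((⅔)*5*13 - 4) = -43 - 132*(130/3 - 4) = -43 - 132*118/3 = -43 - 5192 = -5235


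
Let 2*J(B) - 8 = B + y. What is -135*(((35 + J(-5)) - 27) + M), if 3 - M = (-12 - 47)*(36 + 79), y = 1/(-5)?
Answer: -917649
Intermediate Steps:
y = -⅕ ≈ -0.20000
M = 6788 (M = 3 - (-12 - 47)*(36 + 79) = 3 - (-59)*115 = 3 - 1*(-6785) = 3 + 6785 = 6788)
J(B) = 39/10 + B/2 (J(B) = 4 + (B - ⅕)/2 = 4 + (-⅕ + B)/2 = 4 + (-⅒ + B/2) = 39/10 + B/2)
-135*(((35 + J(-5)) - 27) + M) = -135*(((35 + (39/10 + (½)*(-5))) - 27) + 6788) = -135*(((35 + (39/10 - 5/2)) - 27) + 6788) = -135*(((35 + 7/5) - 27) + 6788) = -135*((182/5 - 27) + 6788) = -135*(47/5 + 6788) = -135*33987/5 = -917649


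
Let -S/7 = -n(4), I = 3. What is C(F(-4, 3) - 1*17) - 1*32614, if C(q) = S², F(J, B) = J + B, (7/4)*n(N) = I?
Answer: -32470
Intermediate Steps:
n(N) = 12/7 (n(N) = (4/7)*3 = 12/7)
F(J, B) = B + J
S = 12 (S = -(-7)*12/7 = -7*(-12/7) = 12)
C(q) = 144 (C(q) = 12² = 144)
C(F(-4, 3) - 1*17) - 1*32614 = 144 - 1*32614 = 144 - 32614 = -32470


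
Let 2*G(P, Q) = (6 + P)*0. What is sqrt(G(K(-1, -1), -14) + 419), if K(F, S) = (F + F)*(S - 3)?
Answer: sqrt(419) ≈ 20.469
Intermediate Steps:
K(F, S) = 2*F*(-3 + S) (K(F, S) = (2*F)*(-3 + S) = 2*F*(-3 + S))
G(P, Q) = 0 (G(P, Q) = ((6 + P)*0)/2 = (1/2)*0 = 0)
sqrt(G(K(-1, -1), -14) + 419) = sqrt(0 + 419) = sqrt(419)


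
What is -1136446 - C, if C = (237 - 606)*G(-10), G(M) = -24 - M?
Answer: -1141612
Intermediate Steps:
C = 5166 (C = (237 - 606)*(-24 - 1*(-10)) = -369*(-24 + 10) = -369*(-14) = 5166)
-1136446 - C = -1136446 - 1*5166 = -1136446 - 5166 = -1141612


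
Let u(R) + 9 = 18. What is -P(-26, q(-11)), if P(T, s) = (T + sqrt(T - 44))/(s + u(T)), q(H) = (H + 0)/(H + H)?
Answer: 52/19 - 2*I*sqrt(70)/19 ≈ 2.7368 - 0.88069*I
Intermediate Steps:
q(H) = 1/2 (q(H) = H/((2*H)) = H*(1/(2*H)) = 1/2)
u(R) = 9 (u(R) = -9 + 18 = 9)
P(T, s) = (T + sqrt(-44 + T))/(9 + s) (P(T, s) = (T + sqrt(T - 44))/(s + 9) = (T + sqrt(-44 + T))/(9 + s))
-P(-26, q(-11)) = -(-26 + sqrt(-44 - 26))/(9 + 1/2) = -(-26 + sqrt(-70))/19/2 = -2*(-26 + I*sqrt(70))/19 = -(-52/19 + 2*I*sqrt(70)/19) = 52/19 - 2*I*sqrt(70)/19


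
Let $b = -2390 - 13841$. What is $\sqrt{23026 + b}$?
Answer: $3 \sqrt{755} \approx 82.432$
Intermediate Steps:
$b = -16231$
$\sqrt{23026 + b} = \sqrt{23026 - 16231} = \sqrt{6795} = 3 \sqrt{755}$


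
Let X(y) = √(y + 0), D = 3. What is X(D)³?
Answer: 3*√3 ≈ 5.1962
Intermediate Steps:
X(y) = √y
X(D)³ = (√3)³ = 3*√3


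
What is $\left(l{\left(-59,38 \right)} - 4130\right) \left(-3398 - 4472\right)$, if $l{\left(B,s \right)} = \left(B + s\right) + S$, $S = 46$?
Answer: $32306350$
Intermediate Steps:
$l{\left(B,s \right)} = 46 + B + s$ ($l{\left(B,s \right)} = \left(B + s\right) + 46 = 46 + B + s$)
$\left(l{\left(-59,38 \right)} - 4130\right) \left(-3398 - 4472\right) = \left(\left(46 - 59 + 38\right) - 4130\right) \left(-3398 - 4472\right) = \left(25 - 4130\right) \left(-7870\right) = \left(-4105\right) \left(-7870\right) = 32306350$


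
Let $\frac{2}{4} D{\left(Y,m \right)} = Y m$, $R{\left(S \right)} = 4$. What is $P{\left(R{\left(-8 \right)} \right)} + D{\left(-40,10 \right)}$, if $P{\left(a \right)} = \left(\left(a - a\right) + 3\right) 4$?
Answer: $-788$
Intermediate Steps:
$D{\left(Y,m \right)} = 2 Y m$
$P{\left(a \right)} = 12$ ($P{\left(a \right)} = \left(0 + 3\right) 4 = 3 \cdot 4 = 12$)
$P{\left(R{\left(-8 \right)} \right)} + D{\left(-40,10 \right)} = 12 + 2 \left(-40\right) 10 = 12 - 800 = -788$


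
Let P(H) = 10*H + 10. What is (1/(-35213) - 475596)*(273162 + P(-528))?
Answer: -4486430708841508/35213 ≈ -1.2741e+11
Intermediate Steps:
P(H) = 10 + 10*H
(1/(-35213) - 475596)*(273162 + P(-528)) = (1/(-35213) - 475596)*(273162 + (10 + 10*(-528))) = (-1/35213 - 475596)*(273162 + (10 - 5280)) = -16747161949*(273162 - 5270)/35213 = -16747161949/35213*267892 = -4486430708841508/35213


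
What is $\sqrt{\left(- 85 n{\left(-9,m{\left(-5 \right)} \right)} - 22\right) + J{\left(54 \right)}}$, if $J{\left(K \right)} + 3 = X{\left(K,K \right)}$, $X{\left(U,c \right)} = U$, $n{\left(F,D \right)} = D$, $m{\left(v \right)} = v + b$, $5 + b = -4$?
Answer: $\sqrt{1219} \approx 34.914$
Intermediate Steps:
$b = -9$ ($b = -5 - 4 = -9$)
$m{\left(v \right)} = -9 + v$ ($m{\left(v \right)} = v - 9 = -9 + v$)
$J{\left(K \right)} = -3 + K$
$\sqrt{\left(- 85 n{\left(-9,m{\left(-5 \right)} \right)} - 22\right) + J{\left(54 \right)}} = \sqrt{\left(- 85 \left(-9 - 5\right) - 22\right) + \left(-3 + 54\right)} = \sqrt{\left(\left(-85\right) \left(-14\right) - 22\right) + 51} = \sqrt{\left(1190 - 22\right) + 51} = \sqrt{1168 + 51} = \sqrt{1219}$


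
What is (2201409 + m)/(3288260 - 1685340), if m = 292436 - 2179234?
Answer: 28601/145720 ≈ 0.19627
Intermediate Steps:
m = -1886798
(2201409 + m)/(3288260 - 1685340) = (2201409 - 1886798)/(3288260 - 1685340) = 314611/1602920 = 314611*(1/1602920) = 28601/145720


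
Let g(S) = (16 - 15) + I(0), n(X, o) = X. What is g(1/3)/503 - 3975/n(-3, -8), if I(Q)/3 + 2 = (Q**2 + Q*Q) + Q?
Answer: 666470/503 ≈ 1325.0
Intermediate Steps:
I(Q) = -6 + 3*Q + 6*Q**2 (I(Q) = -6 + 3*((Q**2 + Q*Q) + Q) = -6 + 3*((Q**2 + Q**2) + Q) = -6 + 3*(2*Q**2 + Q) = -6 + 3*(Q + 2*Q**2) = -6 + (3*Q + 6*Q**2) = -6 + 3*Q + 6*Q**2)
g(S) = -5 (g(S) = (16 - 15) + (-6 + 3*0 + 6*0**2) = 1 + (-6 + 0 + 6*0) = 1 + (-6 + 0 + 0) = 1 - 6 = -5)
g(1/3)/503 - 3975/n(-3, -8) = -5/503 - 3975/(-3) = -5*1/503 - 3975*(-1/3) = -5/503 + 1325 = 666470/503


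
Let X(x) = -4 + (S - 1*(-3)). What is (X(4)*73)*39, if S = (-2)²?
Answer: 8541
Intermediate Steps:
S = 4
X(x) = 3 (X(x) = -4 + (4 - 1*(-3)) = -4 + (4 + 3) = -4 + 7 = 3)
(X(4)*73)*39 = (3*73)*39 = 219*39 = 8541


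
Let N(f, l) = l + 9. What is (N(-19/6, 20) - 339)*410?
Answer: -127100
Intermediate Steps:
N(f, l) = 9 + l
(N(-19/6, 20) - 339)*410 = ((9 + 20) - 339)*410 = (29 - 339)*410 = -310*410 = -127100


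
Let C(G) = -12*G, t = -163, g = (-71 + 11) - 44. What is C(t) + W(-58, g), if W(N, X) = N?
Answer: 1898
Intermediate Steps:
g = -104 (g = -60 - 44 = -104)
C(t) + W(-58, g) = -12*(-163) - 58 = 1956 - 58 = 1898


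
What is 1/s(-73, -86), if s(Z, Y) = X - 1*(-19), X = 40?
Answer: 1/59 ≈ 0.016949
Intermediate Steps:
s(Z, Y) = 59 (s(Z, Y) = 40 - 1*(-19) = 40 + 19 = 59)
1/s(-73, -86) = 1/59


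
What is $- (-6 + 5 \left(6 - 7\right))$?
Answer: $11$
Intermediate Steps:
$- (-6 + 5 \left(6 - 7\right)) = - (-6 + 5 \left(-1\right)) = - (-6 - 5) = \left(-1\right) \left(-11\right) = 11$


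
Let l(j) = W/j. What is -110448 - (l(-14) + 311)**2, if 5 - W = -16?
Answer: -824953/4 ≈ -2.0624e+5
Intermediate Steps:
W = 21 (W = 5 - 1*(-16) = 5 + 16 = 21)
l(j) = 21/j
-110448 - (l(-14) + 311)**2 = -110448 - (21/(-14) + 311)**2 = -110448 - (21*(-1/14) + 311)**2 = -110448 - (-3/2 + 311)**2 = -110448 - (619/2)**2 = -110448 - 1*383161/4 = -110448 - 383161/4 = -824953/4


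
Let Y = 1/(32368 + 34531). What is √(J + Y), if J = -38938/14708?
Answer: I*√640772803454597142/491975246 ≈ 1.6271*I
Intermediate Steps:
J = -19469/7354 (J = -38938*1/14708 = -19469/7354 ≈ -2.6474)
Y = 1/66899 ≈ 1.4948e-5
√(J + Y) = √(-19469/7354 + 1/66899) = √(-1302449277/491975246) = I*√640772803454597142/491975246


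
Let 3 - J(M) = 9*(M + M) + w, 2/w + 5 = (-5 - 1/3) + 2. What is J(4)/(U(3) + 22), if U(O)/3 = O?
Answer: -1719/775 ≈ -2.2181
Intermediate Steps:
U(O) = 3*O
w = -6/25 (w = 2/(-5 + ((-5 - 1/3) + 2)) = 2/(-5 + ((-5 - 1*⅓) + 2)) = 2/(-5 + ((-5 - ⅓) + 2)) = 2/(-5 + (-16/3 + 2)) = 2/(-5 - 10/3) = 2/(-25/3) = 2*(-3/25) = -6/25 ≈ -0.24000)
J(M) = 81/25 - 18*M (J(M) = 3 - (9*(M + M) - 6/25) = 3 - (9*(2*M) - 6/25) = 3 - (18*M - 6/25) = 3 - (-6/25 + 18*M) = 3 + (6/25 - 18*M) = 81/25 - 18*M)
J(4)/(U(3) + 22) = (81/25 - 18*4)/(3*3 + 22) = (81/25 - 72)/(9 + 22) = -1719/25/31 = (1/31)*(-1719/25) = -1719/775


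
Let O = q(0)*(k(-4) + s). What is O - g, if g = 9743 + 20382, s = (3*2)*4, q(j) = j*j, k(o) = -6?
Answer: -30125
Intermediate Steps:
q(j) = j**2
s = 24 (s = 6*4 = 24)
O = 0 (O = 0**2*(-6 + 24) = 0*18 = 0)
g = 30125
O - g = 0 - 1*30125 = 0 - 30125 = -30125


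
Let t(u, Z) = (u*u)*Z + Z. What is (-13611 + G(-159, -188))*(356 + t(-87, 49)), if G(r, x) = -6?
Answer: -5055801462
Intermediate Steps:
t(u, Z) = Z + Z*u² (t(u, Z) = u²*Z + Z = Z*u² + Z = Z + Z*u²)
(-13611 + G(-159, -188))*(356 + t(-87, 49)) = (-13611 - 6)*(356 + 49*(1 + (-87)²)) = -13617*(356 + 49*(1 + 7569)) = -13617*(356 + 49*7570) = -13617*(356 + 370930) = -13617*371286 = -5055801462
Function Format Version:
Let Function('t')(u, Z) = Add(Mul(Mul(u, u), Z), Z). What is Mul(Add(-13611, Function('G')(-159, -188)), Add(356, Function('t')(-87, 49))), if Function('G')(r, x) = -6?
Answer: -5055801462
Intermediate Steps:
Function('t')(u, Z) = Add(Z, Mul(Z, Pow(u, 2))) (Function('t')(u, Z) = Add(Mul(Pow(u, 2), Z), Z) = Add(Mul(Z, Pow(u, 2)), Z) = Add(Z, Mul(Z, Pow(u, 2))))
Mul(Add(-13611, Function('G')(-159, -188)), Add(356, Function('t')(-87, 49))) = Mul(Add(-13611, -6), Add(356, Mul(49, Add(1, Pow(-87, 2))))) = Mul(-13617, Add(356, Mul(49, Add(1, 7569)))) = Mul(-13617, Add(356, Mul(49, 7570))) = Mul(-13617, Add(356, 370930)) = Mul(-13617, 371286) = -5055801462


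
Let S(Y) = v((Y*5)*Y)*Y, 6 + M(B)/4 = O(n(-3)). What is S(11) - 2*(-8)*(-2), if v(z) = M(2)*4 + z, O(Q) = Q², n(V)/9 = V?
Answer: 133871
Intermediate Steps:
n(V) = 9*V
M(B) = 2892 (M(B) = -24 + 4*(9*(-3))² = -24 + 4*(-27)² = -24 + 4*729 = -24 + 2916 = 2892)
v(z) = 11568 + z (v(z) = 2892*4 + z = 11568 + z)
S(Y) = Y*(11568 + 5*Y²) (S(Y) = (11568 + (Y*5)*Y)*Y = (11568 + (5*Y)*Y)*Y = (11568 + 5*Y²)*Y = Y*(11568 + 5*Y²))
S(11) - 2*(-8)*(-2) = 11*(11568 + 5*11²) - 2*(-8)*(-2) = 11*(11568 + 5*121) + 16*(-2) = 11*(11568 + 605) - 32 = 11*12173 - 32 = 133903 - 32 = 133871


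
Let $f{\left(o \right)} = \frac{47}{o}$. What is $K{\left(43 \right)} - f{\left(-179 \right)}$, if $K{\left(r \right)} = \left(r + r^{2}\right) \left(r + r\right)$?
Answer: $\frac{29125495}{179} \approx 1.6271 \cdot 10^{5}$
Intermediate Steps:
$K{\left(r \right)} = 2 r \left(r + r^{2}\right)$ ($K{\left(r \right)} = \left(r + r^{2}\right) 2 r = 2 r \left(r + r^{2}\right)$)
$K{\left(43 \right)} - f{\left(-179 \right)} = 2 \cdot 43^{2} \left(1 + 43\right) - \frac{47}{-179} = 2 \cdot 1849 \cdot 44 - 47 \left(- \frac{1}{179}\right) = 162712 - - \frac{47}{179} = 162712 + \frac{47}{179} = \frac{29125495}{179}$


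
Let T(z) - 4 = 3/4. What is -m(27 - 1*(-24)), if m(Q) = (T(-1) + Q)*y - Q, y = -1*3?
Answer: 873/4 ≈ 218.25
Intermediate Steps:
y = -3
T(z) = 19/4 (T(z) = 4 + 3/4 = 4 + 3*(¼) = 4 + ¾ = 19/4)
m(Q) = -57/4 - 4*Q (m(Q) = (19/4 + Q)*(-3) - Q = (-57/4 - 3*Q) - Q = -57/4 - 4*Q)
-m(27 - 1*(-24)) = -(-57/4 - 4*(27 - 1*(-24))) = -(-57/4 - 4*(27 + 24)) = -(-57/4 - 4*51) = -(-57/4 - 204) = -1*(-873/4) = 873/4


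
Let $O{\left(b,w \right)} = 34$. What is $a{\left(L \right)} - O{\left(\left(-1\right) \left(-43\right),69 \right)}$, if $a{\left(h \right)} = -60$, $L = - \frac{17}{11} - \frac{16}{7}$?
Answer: $-94$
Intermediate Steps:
$L = - \frac{295}{77}$ ($L = \left(-17\right) \frac{1}{11} - \frac{16}{7} = - \frac{17}{11} - \frac{16}{7} = - \frac{295}{77} \approx -3.8312$)
$a{\left(L \right)} - O{\left(\left(-1\right) \left(-43\right),69 \right)} = -60 - 34 = -94$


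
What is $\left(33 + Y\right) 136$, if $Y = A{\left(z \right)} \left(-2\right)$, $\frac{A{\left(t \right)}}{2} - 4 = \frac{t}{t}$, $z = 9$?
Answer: $1768$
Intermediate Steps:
$A{\left(t \right)} = 10$ ($A{\left(t \right)} = 8 + 2 \frac{t}{t} = 8 + 2 \cdot 1 = 8 + 2 = 10$)
$Y = -20$ ($Y = 10 \left(-2\right) = -20$)
$\left(33 + Y\right) 136 = \left(33 - 20\right) 136 = 13 \cdot 136 = 1768$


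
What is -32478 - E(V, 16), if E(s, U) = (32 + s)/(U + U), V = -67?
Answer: -1039261/32 ≈ -32477.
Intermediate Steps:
E(s, U) = (32 + s)/(2*U) (E(s, U) = (32 + s)/((2*U)) = (32 + s)*(1/(2*U)) = (32 + s)/(2*U))
-32478 - E(V, 16) = -32478 - (32 - 67)/(2*16) = -32478 - (-35)/(2*16) = -32478 - 1*(-35/32) = -32478 + 35/32 = -1039261/32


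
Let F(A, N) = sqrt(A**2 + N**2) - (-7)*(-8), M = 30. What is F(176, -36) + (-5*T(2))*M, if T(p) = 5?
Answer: -806 + 4*sqrt(2017) ≈ -626.36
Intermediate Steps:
F(A, N) = -56 + sqrt(A**2 + N**2) (F(A, N) = sqrt(A**2 + N**2) - 1*56 = sqrt(A**2 + N**2) - 56 = -56 + sqrt(A**2 + N**2))
F(176, -36) + (-5*T(2))*M = (-56 + sqrt(176**2 + (-36)**2)) - 5*5*30 = (-56 + sqrt(30976 + 1296)) - 25*30 = (-56 + sqrt(32272)) - 750 = (-56 + 4*sqrt(2017)) - 750 = -806 + 4*sqrt(2017)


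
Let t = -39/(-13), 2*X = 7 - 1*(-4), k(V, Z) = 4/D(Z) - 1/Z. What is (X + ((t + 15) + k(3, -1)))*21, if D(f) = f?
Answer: 861/2 ≈ 430.50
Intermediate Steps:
k(V, Z) = 3/Z (k(V, Z) = 4/Z - 1/Z = 3/Z)
X = 11/2 (X = (7 - 1*(-4))/2 = (7 + 4)/2 = (½)*11 = 11/2 ≈ 5.5000)
t = 3 (t = -39*(-1/13) = 3)
(X + ((t + 15) + k(3, -1)))*21 = (11/2 + ((3 + 15) + 3/(-1)))*21 = (11/2 + (18 + 3*(-1)))*21 = (11/2 + (18 - 3))*21 = (11/2 + 15)*21 = (41/2)*21 = 861/2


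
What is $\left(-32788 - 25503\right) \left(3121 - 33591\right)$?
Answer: $1776126770$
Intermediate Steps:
$\left(-32788 - 25503\right) \left(3121 - 33591\right) = \left(-58291\right) \left(-30470\right) = 1776126770$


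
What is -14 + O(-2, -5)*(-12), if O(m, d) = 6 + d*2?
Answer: 34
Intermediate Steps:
O(m, d) = 6 + 2*d
-14 + O(-2, -5)*(-12) = -14 + (6 + 2*(-5))*(-12) = -14 + (6 - 10)*(-12) = -14 - 4*(-12) = -14 + 48 = 34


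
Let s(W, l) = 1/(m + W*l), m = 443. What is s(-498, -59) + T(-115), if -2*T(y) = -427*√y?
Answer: 1/29825 + 427*I*√115/2 ≈ 3.3529e-5 + 2289.5*I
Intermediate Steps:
T(y) = 427*√y/2 (T(y) = -(-427)*√y/2 = 427*√y/2)
s(W, l) = 1/(443 + W*l)
s(-498, -59) + T(-115) = 1/(443 - 498*(-59)) + 427*√(-115)/2 = 1/(443 + 29382) + 427*(I*√115)/2 = 1/29825 + 427*I*√115/2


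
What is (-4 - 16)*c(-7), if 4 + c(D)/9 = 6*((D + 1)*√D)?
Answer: 720 + 6480*I*√7 ≈ 720.0 + 17144.0*I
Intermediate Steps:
c(D) = -36 + 54*√D*(1 + D) (c(D) = -36 + 9*(6*((D + 1)*√D)) = -36 + 9*(6*((1 + D)*√D)) = -36 + 9*(6*(√D*(1 + D))) = -36 + 9*(6*√D*(1 + D)) = -36 + 54*√D*(1 + D))
(-4 - 16)*c(-7) = (-4 - 16)*(-36 + 54*√(-7) + 54*(-7)^(3/2)) = -20*(-36 + 54*(I*√7) + 54*(-7*I*√7)) = -20*(-36 + 54*I*√7 - 378*I*√7) = -20*(-36 - 324*I*√7) = 720 + 6480*I*√7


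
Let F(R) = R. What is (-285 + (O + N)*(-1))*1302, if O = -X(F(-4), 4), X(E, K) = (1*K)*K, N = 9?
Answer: -361956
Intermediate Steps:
X(E, K) = K² (X(E, K) = K*K = K²)
O = -16 (O = -1*4² = -1*16 = -16)
(-285 + (O + N)*(-1))*1302 = (-285 + (-16 + 9)*(-1))*1302 = (-285 - 7*(-1))*1302 = (-285 + 7)*1302 = -278*1302 = -361956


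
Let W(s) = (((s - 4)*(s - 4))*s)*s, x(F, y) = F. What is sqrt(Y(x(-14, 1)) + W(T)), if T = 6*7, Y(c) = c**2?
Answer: 14*sqrt(12997) ≈ 1596.1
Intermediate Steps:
T = 42
W(s) = s**2*(-4 + s)**2 (W(s) = (((-4 + s)*(-4 + s))*s)*s = ((-4 + s)**2*s)*s = (s*(-4 + s)**2)*s = s**2*(-4 + s)**2)
sqrt(Y(x(-14, 1)) + W(T)) = sqrt((-14)**2 + 42**2*(-4 + 42)**2) = sqrt(196 + 1764*38**2) = sqrt(196 + 1764*1444) = sqrt(196 + 2547216) = sqrt(2547412) = 14*sqrt(12997)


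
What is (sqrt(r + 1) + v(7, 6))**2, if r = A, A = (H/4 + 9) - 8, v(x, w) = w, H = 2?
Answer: (12 + sqrt(10))**2/4 ≈ 57.474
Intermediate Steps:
A = 3/2 (A = (2/4 + 9) - 8 = (2*(1/4) + 9) - 8 = (1/2 + 9) - 8 = 19/2 - 8 = 3/2 ≈ 1.5000)
r = 3/2 ≈ 1.5000
(sqrt(r + 1) + v(7, 6))**2 = (sqrt(3/2 + 1) + 6)**2 = (sqrt(5/2) + 6)**2 = (sqrt(10)/2 + 6)**2 = (6 + sqrt(10)/2)**2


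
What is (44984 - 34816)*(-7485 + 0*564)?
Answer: -76107480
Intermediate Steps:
(44984 - 34816)*(-7485 + 0*564) = 10168*(-7485 + 0) = 10168*(-7485) = -76107480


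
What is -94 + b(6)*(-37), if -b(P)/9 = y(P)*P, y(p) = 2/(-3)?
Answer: -1426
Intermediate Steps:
y(p) = -⅔ (y(p) = 2*(-⅓) = -⅔)
b(P) = 6*P (b(P) = -(-6)*P = 6*P)
-94 + b(6)*(-37) = -94 + (6*6)*(-37) = -94 + 36*(-37) = -94 - 1332 = -1426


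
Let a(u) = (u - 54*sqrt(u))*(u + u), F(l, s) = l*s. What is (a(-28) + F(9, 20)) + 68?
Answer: 1816 + 6048*I*sqrt(7) ≈ 1816.0 + 16002.0*I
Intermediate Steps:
a(u) = 2*u*(u - 54*sqrt(u)) (a(u) = (u - 54*sqrt(u))*(2*u) = 2*u*(u - 54*sqrt(u)))
(a(-28) + F(9, 20)) + 68 = ((-(-6048)*I*sqrt(7) + 2*(-28)**2) + 9*20) + 68 = ((-(-6048)*I*sqrt(7) + 2*784) + 180) + 68 = ((6048*I*sqrt(7) + 1568) + 180) + 68 = ((1568 + 6048*I*sqrt(7)) + 180) + 68 = (1748 + 6048*I*sqrt(7)) + 68 = 1816 + 6048*I*sqrt(7)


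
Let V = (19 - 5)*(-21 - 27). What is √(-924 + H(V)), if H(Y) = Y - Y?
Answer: 2*I*√231 ≈ 30.397*I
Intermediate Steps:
V = -672 (V = 14*(-48) = -672)
H(Y) = 0
√(-924 + H(V)) = √(-924 + 0) = √(-924) = 2*I*√231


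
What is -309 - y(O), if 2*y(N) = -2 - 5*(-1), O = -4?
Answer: -621/2 ≈ -310.50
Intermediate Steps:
y(N) = 3/2 (y(N) = (-2 - 5*(-1))/2 = (-2 + 5)/2 = (1/2)*3 = 3/2)
-309 - y(O) = -309 - 1*3/2 = -309 - 3/2 = -621/2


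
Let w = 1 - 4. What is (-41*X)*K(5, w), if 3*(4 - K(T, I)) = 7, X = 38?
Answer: -7790/3 ≈ -2596.7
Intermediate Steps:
w = -3
K(T, I) = 5/3 (K(T, I) = 4 - ⅓*7 = 4 - 7/3 = 5/3)
(-41*X)*K(5, w) = -41*38*(5/3) = -1558*5/3 = -7790/3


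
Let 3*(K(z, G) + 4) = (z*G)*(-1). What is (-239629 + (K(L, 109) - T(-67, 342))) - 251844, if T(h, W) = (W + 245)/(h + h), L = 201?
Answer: -66835933/134 ≈ -4.9878e+5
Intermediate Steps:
K(z, G) = -4 - G*z/3 (K(z, G) = -4 + ((z*G)*(-1))/3 = -4 + ((G*z)*(-1))/3 = -4 + (-G*z)/3 = -4 - G*z/3)
T(h, W) = (245 + W)/(2*h) (T(h, W) = (245 + W)/((2*h)) = (245 + W)*(1/(2*h)) = (245 + W)/(2*h))
(-239629 + (K(L, 109) - T(-67, 342))) - 251844 = (-239629 + ((-4 - 1/3*109*201) - (245 + 342)/(2*(-67)))) - 251844 = (-239629 + ((-4 - 7303) - (-1)*587/(2*67))) - 251844 = (-239629 + (-7307 - 1*(-587/134))) - 251844 = (-239629 + (-7307 + 587/134)) - 251844 = (-239629 - 978551/134) - 251844 = -33088837/134 - 251844 = -66835933/134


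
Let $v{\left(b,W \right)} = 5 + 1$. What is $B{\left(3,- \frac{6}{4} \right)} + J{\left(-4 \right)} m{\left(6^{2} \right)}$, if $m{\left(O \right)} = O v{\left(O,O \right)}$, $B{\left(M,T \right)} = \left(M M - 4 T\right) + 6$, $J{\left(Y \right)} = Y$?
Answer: $-843$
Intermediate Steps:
$v{\left(b,W \right)} = 6$
$B{\left(M,T \right)} = 6 + M^{2} - 4 T$ ($B{\left(M,T \right)} = \left(M^{2} - 4 T\right) + 6 = 6 + M^{2} - 4 T$)
$m{\left(O \right)} = 6 O$ ($m{\left(O \right)} = O 6 = 6 O$)
$B{\left(3,- \frac{6}{4} \right)} + J{\left(-4 \right)} m{\left(6^{2} \right)} = \left(6 + 3^{2} - 4 \left(- \frac{6}{4}\right)\right) - 4 \cdot 6 \cdot 6^{2} = \left(6 + 9 - 4 \left(\left(-6\right) \frac{1}{4}\right)\right) - 4 \cdot 6 \cdot 36 = \left(6 + 9 - -6\right) - 864 = \left(6 + 9 + 6\right) - 864 = 21 - 864 = -843$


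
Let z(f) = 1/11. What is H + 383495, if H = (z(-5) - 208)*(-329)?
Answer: 4970868/11 ≈ 4.5190e+5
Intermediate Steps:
z(f) = 1/11
H = 752423/11 (H = (1/11 - 208)*(-329) = -2287/11*(-329) = 752423/11 ≈ 68402.)
H + 383495 = 752423/11 + 383495 = 4970868/11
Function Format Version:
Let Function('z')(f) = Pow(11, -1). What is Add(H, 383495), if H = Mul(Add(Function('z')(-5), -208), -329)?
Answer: Rational(4970868, 11) ≈ 4.5190e+5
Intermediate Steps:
Function('z')(f) = Rational(1, 11)
H = Rational(752423, 11) (H = Mul(Add(Rational(1, 11), -208), -329) = Mul(Rational(-2287, 11), -329) = Rational(752423, 11) ≈ 68402.)
Add(H, 383495) = Add(Rational(752423, 11), 383495) = Rational(4970868, 11)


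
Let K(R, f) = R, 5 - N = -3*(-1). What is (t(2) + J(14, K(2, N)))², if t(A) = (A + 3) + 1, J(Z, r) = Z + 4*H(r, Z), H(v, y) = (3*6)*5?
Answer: 144400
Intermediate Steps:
N = 2 (N = 5 - (-3)*(-1) = 5 - 1*3 = 5 - 3 = 2)
H(v, y) = 90 (H(v, y) = 18*5 = 90)
J(Z, r) = 360 + Z (J(Z, r) = Z + 4*90 = Z + 360 = 360 + Z)
t(A) = 4 + A (t(A) = (3 + A) + 1 = 4 + A)
(t(2) + J(14, K(2, N)))² = ((4 + 2) + (360 + 14))² = (6 + 374)² = 380² = 144400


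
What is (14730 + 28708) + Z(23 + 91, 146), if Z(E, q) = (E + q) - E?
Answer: 43584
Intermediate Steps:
Z(E, q) = q
(14730 + 28708) + Z(23 + 91, 146) = (14730 + 28708) + 146 = 43438 + 146 = 43584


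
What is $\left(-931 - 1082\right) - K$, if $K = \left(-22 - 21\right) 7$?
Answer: $-1712$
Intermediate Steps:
$K = -301$ ($K = \left(-43\right) 7 = -301$)
$\left(-931 - 1082\right) - K = \left(-931 - 1082\right) - -301 = \left(-931 - 1082\right) + 301 = -2013 + 301 = -1712$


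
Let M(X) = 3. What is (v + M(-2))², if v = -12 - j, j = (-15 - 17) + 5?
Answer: 324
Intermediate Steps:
j = -27 (j = -32 + 5 = -27)
v = 15 (v = -12 - 1*(-27) = -12 + 27 = 15)
(v + M(-2))² = (15 + 3)² = 18² = 324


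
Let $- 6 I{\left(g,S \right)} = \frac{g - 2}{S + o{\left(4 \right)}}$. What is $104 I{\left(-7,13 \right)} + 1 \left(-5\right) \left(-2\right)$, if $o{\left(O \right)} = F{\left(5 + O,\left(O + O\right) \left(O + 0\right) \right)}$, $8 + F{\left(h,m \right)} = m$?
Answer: $\frac{526}{37} \approx 14.216$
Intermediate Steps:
$F{\left(h,m \right)} = -8 + m$
$o{\left(O \right)} = -8 + 2 O^{2}$ ($o{\left(O \right)} = -8 + \left(O + O\right) \left(O + 0\right) = -8 + 2 O O = -8 + 2 O^{2}$)
$I{\left(g,S \right)} = - \frac{-2 + g}{6 \left(24 + S\right)}$ ($I{\left(g,S \right)} = - \frac{\left(g - 2\right) \frac{1}{S - \left(8 - 2 \cdot 4^{2}\right)}}{6} = - \frac{\left(-2 + g\right) \frac{1}{S + \left(-8 + 2 \cdot 16\right)}}{6} = - \frac{\left(-2 + g\right) \frac{1}{S + \left(-8 + 32\right)}}{6} = - \frac{\left(-2 + g\right) \frac{1}{S + 24}}{6} = - \frac{\left(-2 + g\right) \frac{1}{24 + S}}{6} = - \frac{\frac{1}{24 + S} \left(-2 + g\right)}{6} = - \frac{-2 + g}{6 \left(24 + S\right)}$)
$104 I{\left(-7,13 \right)} + 1 \left(-5\right) \left(-2\right) = 104 \frac{2 - -7}{6 \left(24 + 13\right)} + 1 \left(-5\right) \left(-2\right) = 104 \frac{2 + 7}{6 \cdot 37} - -10 = 104 \cdot \frac{1}{6} \cdot \frac{1}{37} \cdot 9 + 10 = 104 \cdot \frac{3}{74} + 10 = \frac{156}{37} + 10 = \frac{526}{37}$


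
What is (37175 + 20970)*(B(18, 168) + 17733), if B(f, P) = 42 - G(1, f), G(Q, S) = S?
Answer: 1032480765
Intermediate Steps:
B(f, P) = 42 - f
(37175 + 20970)*(B(18, 168) + 17733) = (37175 + 20970)*((42 - 1*18) + 17733) = 58145*((42 - 18) + 17733) = 58145*(24 + 17733) = 58145*17757 = 1032480765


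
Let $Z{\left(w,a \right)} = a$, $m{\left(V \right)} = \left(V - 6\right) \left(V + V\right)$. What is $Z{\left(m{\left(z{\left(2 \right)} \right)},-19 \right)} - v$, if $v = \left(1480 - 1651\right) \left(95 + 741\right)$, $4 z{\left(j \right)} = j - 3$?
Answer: $142937$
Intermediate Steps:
$z{\left(j \right)} = - \frac{3}{4} + \frac{j}{4}$ ($z{\left(j \right)} = \frac{j - 3}{4} = \frac{-3 + j}{4} = - \frac{3}{4} + \frac{j}{4}$)
$m{\left(V \right)} = 2 V \left(-6 + V\right)$ ($m{\left(V \right)} = \left(-6 + V\right) 2 V = 2 V \left(-6 + V\right)$)
$v = -142956$ ($v = \left(-171\right) 836 = -142956$)
$Z{\left(m{\left(z{\left(2 \right)} \right)},-19 \right)} - v = -19 - -142956 = -19 + 142956 = 142937$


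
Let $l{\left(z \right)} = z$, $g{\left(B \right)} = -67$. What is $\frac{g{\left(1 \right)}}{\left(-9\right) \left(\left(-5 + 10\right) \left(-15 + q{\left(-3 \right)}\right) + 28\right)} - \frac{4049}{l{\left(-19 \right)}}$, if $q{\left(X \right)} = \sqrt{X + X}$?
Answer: $\frac{85904488}{403389} - \frac{335 i \sqrt{6}}{21231} \approx 212.96 - 0.03865 i$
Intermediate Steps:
$q{\left(X \right)} = \sqrt{2} \sqrt{X}$ ($q{\left(X \right)} = \sqrt{2 X} = \sqrt{2} \sqrt{X}$)
$\frac{g{\left(1 \right)}}{\left(-9\right) \left(\left(-5 + 10\right) \left(-15 + q{\left(-3 \right)}\right) + 28\right)} - \frac{4049}{l{\left(-19 \right)}} = - \frac{67}{\left(-9\right) \left(\left(-5 + 10\right) \left(-15 + \sqrt{2} \sqrt{-3}\right) + 28\right)} - \frac{4049}{-19} = - \frac{67}{\left(-9\right) \left(5 \left(-15 + \sqrt{2} i \sqrt{3}\right) + 28\right)} - - \frac{4049}{19} = - \frac{67}{\left(-9\right) \left(5 \left(-15 + i \sqrt{6}\right) + 28\right)} + \frac{4049}{19} = - \frac{67}{\left(-9\right) \left(\left(-75 + 5 i \sqrt{6}\right) + 28\right)} + \frac{4049}{19} = - \frac{67}{\left(-9\right) \left(-47 + 5 i \sqrt{6}\right)} + \frac{4049}{19} = - \frac{67}{423 - 45 i \sqrt{6}} + \frac{4049}{19} = \frac{4049}{19} - \frac{67}{423 - 45 i \sqrt{6}}$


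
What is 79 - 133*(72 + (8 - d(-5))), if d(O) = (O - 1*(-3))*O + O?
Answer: -9896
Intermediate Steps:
d(O) = O + O*(3 + O) (d(O) = (O + 3)*O + O = (3 + O)*O + O = O*(3 + O) + O = O + O*(3 + O))
79 - 133*(72 + (8 - d(-5))) = 79 - 133*(72 + (8 - (-5)*(4 - 5))) = 79 - 133*(72 + (8 - (-5)*(-1))) = 79 - 133*(72 + (8 - 1*5)) = 79 - 133*(72 + (8 - 5)) = 79 - 133*(72 + 3) = 79 - 133*75 = 79 - 9975 = -9896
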